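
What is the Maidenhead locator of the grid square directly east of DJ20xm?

DJ30am

Longitude subsquare x = 23; +1 → 24, wraps to 0 = a, carry into square.
Longitude square 2; +1 → 3.
The latitude characters are unchanged.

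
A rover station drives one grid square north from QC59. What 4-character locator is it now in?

QD50

Latitude square 9; +1 → 10, wraps to 0, carry into field.
Latitude field C = 2; +1 → 3 = D.
The longitude characters are unchanged.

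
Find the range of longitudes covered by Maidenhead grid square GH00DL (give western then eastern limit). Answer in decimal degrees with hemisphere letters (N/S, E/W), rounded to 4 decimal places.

59.7500° W, 59.6667° W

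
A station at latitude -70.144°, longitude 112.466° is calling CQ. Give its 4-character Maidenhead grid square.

Offset from 180°W / 90°S: lon 292.47°, lat 19.86°.
Field: 292.47/20 → 14 → O, 19.86/10 → 1 → B; chars OB.
Square: 12.47/2 → 6, 9.86/1 → 9; chars 69.

OB69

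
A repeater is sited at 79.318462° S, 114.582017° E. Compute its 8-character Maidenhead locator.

OB70gq93

Shift to the Maidenhead origin (180°W, 90°S): lon 294.58202, lat 10.68154.
Field: lon ⌊294.58202/20⌋ = 14 → O; lat ⌊10.68154/10⌋ = 1 → B.
Square: lon ⌊14.58202/2⌋ = 7; lat ⌊0.68154/1⌋ = 0.
Subsquare: lon ⌊0.58202/0.0833333⌋ = 6 → g; lat ⌊0.68154/0.0416667⌋ = 16 → q.
Extended square: lon ⌊0.08202/0.00833333⌋ = 9; lat ⌊0.01487/0.00416667⌋ = 3.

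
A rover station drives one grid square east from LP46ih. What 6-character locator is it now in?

LP46jh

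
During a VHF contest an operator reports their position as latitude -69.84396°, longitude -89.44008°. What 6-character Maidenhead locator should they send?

EC50gd

Offset from 180°W / 90°S: lon 90.5599°, lat 20.1560°.
Field (20°×10°, letters A–R): 90.5599/20 → 4 → E, 20.1560/10 → 2 → C; chars EC.
Square (2°×1°, digits 0–9): 10.5599/2 → 5, 0.1560/1 → 0; chars 50.
Subsquare (5′×2.5′, letters a–x): 0.5599/0.0833333 → 6 → g, 0.1560/0.0416667 → 3 → d; chars gd.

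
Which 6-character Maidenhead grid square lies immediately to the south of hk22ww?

Latitude subsquare w = 22; −1 → 21 = v.
The longitude characters are unchanged.

HK22wv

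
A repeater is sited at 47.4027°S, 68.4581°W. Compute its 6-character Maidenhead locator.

FE52so

Offset from 180°W / 90°S: lon 111.5419°, lat 42.5973°.
Field: 111.5419/20 → 5 → F, 42.5973/10 → 4 → E; chars FE.
Square: 11.5419/2 → 5, 2.5973/1 → 2; chars 52.
Subsquare: 1.5419/0.0833333 → 18 → s, 0.5973/0.0416667 → 14 → o; chars so.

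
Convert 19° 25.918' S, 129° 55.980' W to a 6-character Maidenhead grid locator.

Offset from 180°W / 90°S: lon 50.0670°, lat 70.5680°.
Field: 50.0670/20 → 2 → C, 70.5680/10 → 7 → H; chars CH.
Square: 10.0670/2 → 5, 0.5680/1 → 0; chars 50.
Subsquare: 0.0670/0.0833333 → 0 → a, 0.5680/0.0416667 → 13 → n; chars an.

CH50an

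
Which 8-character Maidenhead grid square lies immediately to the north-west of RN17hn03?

RN17gn94

Longitude extended square 0; −1 → -1, wraps to 9, carry into subsquare.
Longitude subsquare h = 7; −1 → 6 = g.
Latitude extended square 3; +1 → 4.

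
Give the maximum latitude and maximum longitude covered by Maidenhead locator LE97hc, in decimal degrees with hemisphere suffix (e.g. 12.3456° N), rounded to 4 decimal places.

42.8750° S, 58.6667° E

Field L=11, E=4: +11·20° lon, +4·10° lat → SW at lon 40°, lat -50°.
Square 9, 7: +9·2° lon, +7·1° lat → SW at lon 58°, lat -43°.
Subsquare h=7, c=2: +7·0.0833333° lon, +2·0.0416667° lat → SW at lon 58.5833°, lat -42.9167°.
Cell spans 0.0833333° lon × 0.0416667° lat. NE corner is SW corner plus one full cell.
latitude 42.8750° S, longitude 58.6667° E.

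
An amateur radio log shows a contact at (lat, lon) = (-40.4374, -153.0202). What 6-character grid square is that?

BE39ln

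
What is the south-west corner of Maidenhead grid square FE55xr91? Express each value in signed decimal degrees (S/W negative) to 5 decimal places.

-44.28750, -68.00833

Field F=5, E=4: +5·20° lon, +4·10° lat → SW at lon -80°, lat -50°.
Square 5, 5: +5·2° lon, +5·1° lat → SW at lon -70°, lat -45°.
Subsquare x=23, r=17: +23·0.0833333° lon, +17·0.0416667° lat → SW at lon -68.0833°, lat -44.2917°.
Extended square 9, 1: +9·0.00833333° lon, +1·0.00416667° lat → SW at lon -68.0083°, lat -44.2875°.
latitude -44.28750, longitude -68.00833.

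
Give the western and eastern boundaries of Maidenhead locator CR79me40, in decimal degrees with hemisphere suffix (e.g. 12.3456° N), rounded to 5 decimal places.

124.96667° W, 124.95833° W

Field C=2, R=17: +2·20° lon, +17·10° lat → SW at lon -140°, lat 80°.
Square 7, 9: +7·2° lon, +9·1° lat → SW at lon -126°, lat 89°.
Subsquare m=12, e=4: +12·0.0833333° lon, +4·0.0416667° lat → SW at lon -125°, lat 89.1667°.
Extended square 4, 0: +4·0.00833333° lon, +0·0.00416667° lat → SW at lon -124.967°, lat 89.1667°.
Cell spans 0.00833333° lon × 0.00416667° lat.
west 124.96667° W, east 124.95833° W.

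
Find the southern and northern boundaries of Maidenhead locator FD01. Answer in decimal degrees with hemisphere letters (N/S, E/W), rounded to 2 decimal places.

Field F=5, D=3: +5·20° lon, +3·10° lat → SW at lon -80°, lat -60°.
Square 0, 1: +0·2° lon, +1·1° lat → SW at lon -80°, lat -59°.
Cell spans 2° lon × 1° lat.
south 59.00° S, north 58.00° S.

59.00° S, 58.00° S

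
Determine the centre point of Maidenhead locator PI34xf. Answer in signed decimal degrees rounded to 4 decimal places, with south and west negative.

-5.7708, 127.9583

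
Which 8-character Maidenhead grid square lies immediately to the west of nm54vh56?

NM54vh46

Longitude extended square 5; −1 → 4.
The latitude characters are unchanged.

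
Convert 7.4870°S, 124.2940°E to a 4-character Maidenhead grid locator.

Add 180° to longitude and 90° to latitude: 304.29, 82.51.
Field (20°×10°, letters A–R): 304.29/20 → 15 → P, 82.51/10 → 8 → I; chars PI.
Square (2°×1°, digits 0–9): 4.29/2 → 2, 2.51/1 → 2; chars 22.

PI22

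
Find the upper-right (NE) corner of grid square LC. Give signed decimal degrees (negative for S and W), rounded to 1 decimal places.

-60.0, 60.0

Field L=11, C=2: +11·20° lon, +2·10° lat → SW at lon 40°, lat -70°.
Cell spans 20° lon × 10° lat. NE corner is SW corner plus one full cell.
latitude -60.0, longitude 60.0.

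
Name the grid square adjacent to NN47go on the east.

NN47ho

Longitude subsquare g = 6; +1 → 7 = h.
The latitude characters are unchanged.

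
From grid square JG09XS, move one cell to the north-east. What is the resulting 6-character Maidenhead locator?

JG19at

Longitude subsquare x = 23; +1 → 24, wraps to 0 = a, carry into square.
Longitude square 0; +1 → 1.
Latitude subsquare s = 18; +1 → 19 = t.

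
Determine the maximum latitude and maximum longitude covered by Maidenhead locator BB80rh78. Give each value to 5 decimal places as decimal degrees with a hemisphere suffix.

Field B=1, B=1: +1·20° lon, +1·10° lat → SW at lon -160°, lat -80°.
Square 8, 0: +8·2° lon, +0·1° lat → SW at lon -144°, lat -80°.
Subsquare r=17, h=7: +17·0.0833333° lon, +7·0.0416667° lat → SW at lon -142.583°, lat -79.7083°.
Extended square 7, 8: +7·0.00833333° lon, +8·0.00416667° lat → SW at lon -142.525°, lat -79.675°.
Cell spans 0.00833333° lon × 0.00416667° lat. NE corner is SW corner plus one full cell.
latitude 79.67083° S, longitude 142.51667° W.

79.67083° S, 142.51667° W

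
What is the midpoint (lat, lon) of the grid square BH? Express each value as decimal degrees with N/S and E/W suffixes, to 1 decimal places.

15.0° S, 150.0° W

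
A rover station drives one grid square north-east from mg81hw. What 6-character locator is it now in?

MG81ix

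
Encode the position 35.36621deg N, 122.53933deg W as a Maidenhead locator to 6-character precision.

CM85ri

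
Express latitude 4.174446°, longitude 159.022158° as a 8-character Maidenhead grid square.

Offset from 180°W / 90°S: lon 339.02216°, lat 94.17445°.
Field: lon ⌊339.02216/20⌋ = 16 → Q; lat ⌊94.17445/10⌋ = 9 → J.
Square: lon ⌊19.02216/2⌋ = 9; lat ⌊4.17445/1⌋ = 4.
Subsquare: lon ⌊1.02216/0.0833333⌋ = 12 → m; lat ⌊0.17445/0.0416667⌋ = 4 → e.
Extended square: lon ⌊0.02216/0.00833333⌋ = 2; lat ⌊0.00778/0.00416667⌋ = 1.

QJ94me21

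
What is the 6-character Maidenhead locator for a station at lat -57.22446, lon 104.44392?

OD22fs

Add 180° to longitude and 90° to latitude: 284.4439, 32.7755.
Field: 284.4439/20 → 14 → O, 32.7755/10 → 3 → D; chars OD.
Square: 4.4439/2 → 2, 2.7755/1 → 2; chars 22.
Subsquare: 0.4439/0.0833333 → 5 → f, 0.7755/0.0416667 → 18 → s; chars fs.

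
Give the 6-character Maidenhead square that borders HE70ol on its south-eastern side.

Longitude subsquare o = 14; +1 → 15 = p.
Latitude subsquare l = 11; −1 → 10 = k.

HE70pk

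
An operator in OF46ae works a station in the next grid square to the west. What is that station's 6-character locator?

OF36xe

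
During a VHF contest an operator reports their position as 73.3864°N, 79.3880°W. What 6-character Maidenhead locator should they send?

FQ03hj

Shift to the Maidenhead origin (180°W, 90°S): lon 100.6120, lat 163.3864.
Field: 100.6120/20 → 5 → F, 163.3864/10 → 16 → Q; chars FQ.
Square: 0.6120/2 → 0, 3.3864/1 → 3; chars 03.
Subsquare: 0.6120/0.0833333 → 7 → h, 0.3864/0.0416667 → 9 → j; chars hj.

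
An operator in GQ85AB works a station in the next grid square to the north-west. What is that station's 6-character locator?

GQ75xc

Longitude subsquare a = 0; −1 → -1, wraps to 23 = x, carry into square.
Longitude square 8; −1 → 7.
Latitude subsquare b = 1; +1 → 2 = c.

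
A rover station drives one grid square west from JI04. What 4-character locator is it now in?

II94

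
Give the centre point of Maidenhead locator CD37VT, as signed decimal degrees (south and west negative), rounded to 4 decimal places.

Field C=2, D=3: +2·20° lon, +3·10° lat → SW at lon -140°, lat -60°.
Square 3, 7: +3·2° lon, +7·1° lat → SW at lon -134°, lat -53°.
Subsquare v=21, t=19: +21·0.0833333° lon, +19·0.0416667° lat → SW at lon -132.25°, lat -52.2083°.
Cell spans 0.0833333° lon × 0.0416667° lat. Centre is SW corner plus half of each.
latitude -52.1875, longitude -132.2083.

-52.1875, -132.2083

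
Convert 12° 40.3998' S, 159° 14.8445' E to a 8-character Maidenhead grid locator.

Offset from 180°W / 90°S: lon 339.24741°, lat 77.32667°.
Field (20°×10°, letters A–R): 339.24741/20 → 16 → Q, 77.32667/10 → 7 → H; chars QH.
Square (2°×1°, digits 0–9): 19.24741/2 → 9, 7.32667/1 → 7; chars 97.
Subsquare (5′×2.5′, letters a–x): 1.24741/0.0833333 → 14 → o, 0.32667/0.0416667 → 7 → h; chars oh.
Extended square (30″×15″, digits 0–9): 0.08074/0.00833333 → 9, 0.03500/0.00416667 → 8; chars 98.

QH97oh98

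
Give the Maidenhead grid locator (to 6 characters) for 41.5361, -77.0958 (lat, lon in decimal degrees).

Offset from 180°W / 90°S: lon 102.9042°, lat 131.5361°.
Field (20°×10°, letters A–R): 102.9042/20 → 5 → F, 131.5361/10 → 13 → N; chars FN.
Square (2°×1°, digits 0–9): 2.9042/2 → 1, 1.5361/1 → 1; chars 11.
Subsquare (5′×2.5′, letters a–x): 0.9042/0.0833333 → 10 → k, 0.5361/0.0416667 → 12 → m; chars km.

FN11km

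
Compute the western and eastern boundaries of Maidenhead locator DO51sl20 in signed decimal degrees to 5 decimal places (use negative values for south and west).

-108.48333, -108.47500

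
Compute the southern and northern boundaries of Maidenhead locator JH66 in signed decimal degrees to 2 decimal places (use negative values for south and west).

-14.00, -13.00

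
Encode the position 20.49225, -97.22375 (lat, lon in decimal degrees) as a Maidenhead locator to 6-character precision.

EL10jl

Add 180° to longitude and 90° to latitude: 82.7763, 110.4922.
Field (20°×10°, letters A–R): lon ⌊82.7763/20⌋ = 4 → E; lat ⌊110.4922/10⌋ = 11 → L.
Square (2°×1°, digits 0–9): lon ⌊2.7763/2⌋ = 1; lat ⌊0.4922/1⌋ = 0.
Subsquare (5′×2.5′, letters a–x): lon ⌊0.7763/0.0833333⌋ = 9 → j; lat ⌊0.4922/0.0416667⌋ = 11 → l.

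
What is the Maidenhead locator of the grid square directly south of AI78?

Latitude square 8; −1 → 7.
The longitude characters are unchanged.

AI77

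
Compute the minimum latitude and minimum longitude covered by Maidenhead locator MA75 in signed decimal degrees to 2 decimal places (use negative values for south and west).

Field M=12, A=0: +12·20° lon, +0·10° lat → SW at lon 60°, lat -90°.
Square 7, 5: +7·2° lon, +5·1° lat → SW at lon 74°, lat -85°.
latitude -85.00, longitude 74.00.

-85.00, 74.00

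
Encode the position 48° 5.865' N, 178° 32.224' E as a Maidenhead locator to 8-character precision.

RN98gc43

Shift to the Maidenhead origin (180°W, 90°S): lon 358.53707, lat 138.09775.
Field: lon ⌊358.53707/20⌋ = 17 → R; lat ⌊138.09775/10⌋ = 13 → N.
Square: lon ⌊18.53707/2⌋ = 9; lat ⌊8.09775/1⌋ = 8.
Subsquare: lon ⌊0.53707/0.0833333⌋ = 6 → g; lat ⌊0.09775/0.0416667⌋ = 2 → c.
Extended square: lon ⌊0.03707/0.00833333⌋ = 4; lat ⌊0.01442/0.00416667⌋ = 3.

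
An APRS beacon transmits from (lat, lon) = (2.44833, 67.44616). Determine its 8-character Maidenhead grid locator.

Offset from 180°W / 90°S: lon 247.44616°, lat 92.44833°.
Field: lon ⌊247.44616/20⌋ = 12 → M; lat ⌊92.44833/10⌋ = 9 → J.
Square: lon ⌊7.44616/2⌋ = 3; lat ⌊2.44833/1⌋ = 2.
Subsquare: lon ⌊1.44616/0.0833333⌋ = 17 → r; lat ⌊0.44833/0.0416667⌋ = 10 → k.
Extended square: lon ⌊0.02949/0.00833333⌋ = 3; lat ⌊0.03166/0.00416667⌋ = 7.

MJ32rk37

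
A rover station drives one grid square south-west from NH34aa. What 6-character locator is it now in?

Longitude subsquare a = 0; −1 → -1, wraps to 23 = x, carry into square.
Longitude square 3; −1 → 2.
Latitude subsquare a = 0; −1 → -1, wraps to 23 = x, carry into square.
Latitude square 4; −1 → 3.

NH23xx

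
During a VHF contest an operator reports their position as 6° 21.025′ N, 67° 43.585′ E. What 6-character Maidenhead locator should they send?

MJ36ui

Shift to the Maidenhead origin (180°W, 90°S): lon 247.7264, lat 96.3504.
Field (20°×10°, letters A–R): 247.7264/20 → 12 → M, 96.3504/10 → 9 → J; chars MJ.
Square (2°×1°, digits 0–9): 7.7264/2 → 3, 6.3504/1 → 6; chars 36.
Subsquare (5′×2.5′, letters a–x): 1.7264/0.0833333 → 20 → u, 0.3504/0.0416667 → 8 → i; chars ui.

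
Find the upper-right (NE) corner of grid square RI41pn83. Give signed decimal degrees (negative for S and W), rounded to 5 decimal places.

-8.44167, 169.32500

Field R=17, I=8: +17·20° lon, +8·10° lat → SW at lon 160°, lat -10°.
Square 4, 1: +4·2° lon, +1·1° lat → SW at lon 168°, lat -9°.
Subsquare p=15, n=13: +15·0.0833333° lon, +13·0.0416667° lat → SW at lon 169.25°, lat -8.45833°.
Extended square 8, 3: +8·0.00833333° lon, +3·0.00416667° lat → SW at lon 169.317°, lat -8.44583°.
Cell spans 0.00833333° lon × 0.00416667° lat. NE corner is SW corner plus one full cell.
latitude -8.44167, longitude 169.32500.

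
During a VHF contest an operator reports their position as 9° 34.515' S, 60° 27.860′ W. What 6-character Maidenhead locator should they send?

Shift to the Maidenhead origin (180°W, 90°S): lon 119.5357, lat 80.4248.
Field: lon ⌊119.5357/20⌋ = 5 → F; lat ⌊80.4248/10⌋ = 8 → I.
Square: lon ⌊19.5357/2⌋ = 9; lat ⌊0.4248/1⌋ = 0.
Subsquare: lon ⌊1.5357/0.0833333⌋ = 18 → s; lat ⌊0.4248/0.0416667⌋ = 10 → k.

FI90sk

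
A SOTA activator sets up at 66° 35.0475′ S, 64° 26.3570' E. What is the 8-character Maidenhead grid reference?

MC23fj29

Shift to the Maidenhead origin (180°W, 90°S): lon 244.43928, lat 23.41587.
Field (20°×10°, letters A–R): 244.43928/20 → 12 → M, 23.41587/10 → 2 → C; chars MC.
Square (2°×1°, digits 0–9): 4.43928/2 → 2, 3.41587/1 → 3; chars 23.
Subsquare (5′×2.5′, letters a–x): 0.43928/0.0833333 → 5 → f, 0.41587/0.0416667 → 9 → j; chars fj.
Extended square (30″×15″, digits 0–9): 0.02262/0.00833333 → 2, 0.04087/0.00416667 → 9; chars 29.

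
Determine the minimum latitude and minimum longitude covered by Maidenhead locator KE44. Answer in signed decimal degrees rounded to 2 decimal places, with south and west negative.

-46.00, 28.00

Field K=10, E=4: +10·20° lon, +4·10° lat → SW at lon 20°, lat -50°.
Square 4, 4: +4·2° lon, +4·1° lat → SW at lon 28°, lat -46°.
latitude -46.00, longitude 28.00.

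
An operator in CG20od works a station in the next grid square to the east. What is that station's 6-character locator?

Longitude subsquare o = 14; +1 → 15 = p.
The latitude characters are unchanged.

CG20pd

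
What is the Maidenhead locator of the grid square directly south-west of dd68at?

DD58xs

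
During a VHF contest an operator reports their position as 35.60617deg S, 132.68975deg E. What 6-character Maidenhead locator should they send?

PF64ij

Shift to the Maidenhead origin (180°W, 90°S): lon 312.6898, lat 54.3938.
Field (20°×10°, letters A–R): 312.6898/20 → 15 → P, 54.3938/10 → 5 → F; chars PF.
Square (2°×1°, digits 0–9): 12.6898/2 → 6, 4.3938/1 → 4; chars 64.
Subsquare (5′×2.5′, letters a–x): 0.6898/0.0833333 → 8 → i, 0.3938/0.0416667 → 9 → j; chars ij.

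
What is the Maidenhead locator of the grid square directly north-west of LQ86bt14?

LQ86bt05

Longitude extended square 1; −1 → 0.
Latitude extended square 4; +1 → 5.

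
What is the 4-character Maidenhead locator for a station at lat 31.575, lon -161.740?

Shift to the Maidenhead origin (180°W, 90°S): lon 18.26, lat 121.58.
Field: 18.26/20 → 0 → A, 121.58/10 → 12 → M; chars AM.
Square: 18.26/2 → 9, 1.58/1 → 1; chars 91.

AM91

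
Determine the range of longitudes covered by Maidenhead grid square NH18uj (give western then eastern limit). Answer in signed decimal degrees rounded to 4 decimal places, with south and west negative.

83.6667, 83.7500

Field N=13, H=7: +13·20° lon, +7·10° lat → SW at lon 80°, lat -20°.
Square 1, 8: +1·2° lon, +8·1° lat → SW at lon 82°, lat -12°.
Subsquare u=20, j=9: +20·0.0833333° lon, +9·0.0416667° lat → SW at lon 83.6667°, lat -11.625°.
Cell spans 0.0833333° lon × 0.0416667° lat.
west 83.6667, east 83.7500.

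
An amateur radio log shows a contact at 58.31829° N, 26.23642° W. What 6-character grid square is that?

HO68vh

Shift to the Maidenhead origin (180°W, 90°S): lon 153.7636, lat 148.3183.
Field (20°×10°, letters A–R): 153.7636/20 → 7 → H, 148.3183/10 → 14 → O; chars HO.
Square (2°×1°, digits 0–9): 13.7636/2 → 6, 8.3183/1 → 8; chars 68.
Subsquare (5′×2.5′, letters a–x): 1.7636/0.0833333 → 21 → v, 0.3183/0.0416667 → 7 → h; chars vh.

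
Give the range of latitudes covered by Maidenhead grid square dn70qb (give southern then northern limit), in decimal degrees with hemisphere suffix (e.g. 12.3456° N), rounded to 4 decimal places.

40.0417° N, 40.0833° N

Field D=3, N=13: +3·20° lon, +13·10° lat → SW at lon -120°, lat 40°.
Square 7, 0: +7·2° lon, +0·1° lat → SW at lon -106°, lat 40°.
Subsquare q=16, b=1: +16·0.0833333° lon, +1·0.0416667° lat → SW at lon -104.667°, lat 40.0417°.
Cell spans 0.0833333° lon × 0.0416667° lat.
south 40.0417° N, north 40.0833° N.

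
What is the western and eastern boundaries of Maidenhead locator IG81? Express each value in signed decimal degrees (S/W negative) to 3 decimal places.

Field I=8, G=6: +8·20° lon, +6·10° lat → SW at lon -20°, lat -30°.
Square 8, 1: +8·2° lon, +1·1° lat → SW at lon -4°, lat -29°.
Cell spans 2° lon × 1° lat.
west -4.000, east -2.000.

-4.000, -2.000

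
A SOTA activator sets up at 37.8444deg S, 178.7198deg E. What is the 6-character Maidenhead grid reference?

RF92id

Offset from 180°W / 90°S: lon 358.7198°, lat 52.1556°.
Field (20°×10°, letters A–R): lon ⌊358.7198/20⌋ = 17 → R; lat ⌊52.1556/10⌋ = 5 → F.
Square (2°×1°, digits 0–9): lon ⌊18.7198/2⌋ = 9; lat ⌊2.1556/1⌋ = 2.
Subsquare (5′×2.5′, letters a–x): lon ⌊0.7198/0.0833333⌋ = 8 → i; lat ⌊0.1556/0.0416667⌋ = 3 → d.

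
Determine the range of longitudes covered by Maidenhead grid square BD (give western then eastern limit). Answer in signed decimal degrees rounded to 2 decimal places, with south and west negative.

Field B=1, D=3: +1·20° lon, +3·10° lat → SW at lon -160°, lat -60°.
Cell spans 20° lon × 10° lat.
west -160.00, east -140.00.

-160.00, -140.00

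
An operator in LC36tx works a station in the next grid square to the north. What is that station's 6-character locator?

Latitude subsquare x = 23; +1 → 24, wraps to 0 = a, carry into square.
Latitude square 6; +1 → 7.
The longitude characters are unchanged.

LC37ta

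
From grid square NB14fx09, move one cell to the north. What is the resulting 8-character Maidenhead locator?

NB15fa00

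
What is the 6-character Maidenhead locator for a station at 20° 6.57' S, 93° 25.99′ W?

EG39gv

Offset from 180°W / 90°S: lon 86.5668°, lat 69.8905°.
Field: lon ⌊86.5668/20⌋ = 4 → E; lat ⌊69.8905/10⌋ = 6 → G.
Square: lon ⌊6.5668/2⌋ = 3; lat ⌊9.8905/1⌋ = 9.
Subsquare: lon ⌊0.5668/0.0833333⌋ = 6 → g; lat ⌊0.8905/0.0416667⌋ = 21 → v.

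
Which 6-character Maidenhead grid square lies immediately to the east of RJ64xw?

RJ74aw

Longitude subsquare x = 23; +1 → 24, wraps to 0 = a, carry into square.
Longitude square 6; +1 → 7.
The latitude characters are unchanged.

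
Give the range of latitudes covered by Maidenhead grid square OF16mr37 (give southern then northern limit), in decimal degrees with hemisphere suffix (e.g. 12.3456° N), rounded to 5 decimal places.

33.26250° S, 33.25833° S

Field O=14, F=5: +14·20° lon, +5·10° lat → SW at lon 100°, lat -40°.
Square 1, 6: +1·2° lon, +6·1° lat → SW at lon 102°, lat -34°.
Subsquare m=12, r=17: +12·0.0833333° lon, +17·0.0416667° lat → SW at lon 103°, lat -33.2917°.
Extended square 3, 7: +3·0.00833333° lon, +7·0.00416667° lat → SW at lon 103.025°, lat -33.2625°.
Cell spans 0.00833333° lon × 0.00416667° lat.
south 33.26250° S, north 33.25833° S.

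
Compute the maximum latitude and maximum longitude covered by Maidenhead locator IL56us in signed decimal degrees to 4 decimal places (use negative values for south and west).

26.7917, -8.2500

Field I=8, L=11: +8·20° lon, +11·10° lat → SW at lon -20°, lat 20°.
Square 5, 6: +5·2° lon, +6·1° lat → SW at lon -10°, lat 26°.
Subsquare u=20, s=18: +20·0.0833333° lon, +18·0.0416667° lat → SW at lon -8.33333°, lat 26.75°.
Cell spans 0.0833333° lon × 0.0416667° lat. NE corner is SW corner plus one full cell.
latitude 26.7917, longitude -8.2500.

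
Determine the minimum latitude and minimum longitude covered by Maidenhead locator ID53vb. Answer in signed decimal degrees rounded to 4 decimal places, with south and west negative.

Field I=8, D=3: +8·20° lon, +3·10° lat → SW at lon -20°, lat -60°.
Square 5, 3: +5·2° lon, +3·1° lat → SW at lon -10°, lat -57°.
Subsquare v=21, b=1: +21·0.0833333° lon, +1·0.0416667° lat → SW at lon -8.25°, lat -56.9583°.
latitude -56.9583, longitude -8.2500.

-56.9583, -8.2500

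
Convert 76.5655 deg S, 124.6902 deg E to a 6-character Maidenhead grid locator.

PB23ik

Offset from 180°W / 90°S: lon 304.6902°, lat 13.4345°.
Field (20°×10°, letters A–R): lon ⌊304.6902/20⌋ = 15 → P; lat ⌊13.4345/10⌋ = 1 → B.
Square (2°×1°, digits 0–9): lon ⌊4.6902/2⌋ = 2; lat ⌊3.4345/1⌋ = 3.
Subsquare (5′×2.5′, letters a–x): lon ⌊0.6902/0.0833333⌋ = 8 → i; lat ⌊0.4345/0.0416667⌋ = 10 → k.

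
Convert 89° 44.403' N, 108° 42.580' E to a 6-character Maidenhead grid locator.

OR49ir

Shift to the Maidenhead origin (180°W, 90°S): lon 288.7097, lat 179.7400.
Field (20°×10°, letters A–R): 288.7097/20 → 14 → O, 179.7400/10 → 17 → R; chars OR.
Square (2°×1°, digits 0–9): 8.7097/2 → 4, 9.7400/1 → 9; chars 49.
Subsquare (5′×2.5′, letters a–x): 0.7097/0.0833333 → 8 → i, 0.7400/0.0416667 → 17 → r; chars ir.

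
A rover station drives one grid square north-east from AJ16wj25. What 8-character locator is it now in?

AJ16wj36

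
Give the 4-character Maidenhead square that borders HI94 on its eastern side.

II04

Longitude square 9; +1 → 10, wraps to 0, carry into field.
Longitude field H = 7; +1 → 8 = I.
The latitude characters are unchanged.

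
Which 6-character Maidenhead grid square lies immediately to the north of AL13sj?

AL13sk

Latitude subsquare j = 9; +1 → 10 = k.
The longitude characters are unchanged.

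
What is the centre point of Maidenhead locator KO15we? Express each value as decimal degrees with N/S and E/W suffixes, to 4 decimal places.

55.1875° N, 23.8750° E

Field K=10, O=14: +10·20° lon, +14·10° lat → SW at lon 20°, lat 50°.
Square 1, 5: +1·2° lon, +5·1° lat → SW at lon 22°, lat 55°.
Subsquare w=22, e=4: +22·0.0833333° lon, +4·0.0416667° lat → SW at lon 23.8333°, lat 55.1667°.
Cell spans 0.0833333° lon × 0.0416667° lat. Centre is SW corner plus half of each.
latitude 55.1875° N, longitude 23.8750° E.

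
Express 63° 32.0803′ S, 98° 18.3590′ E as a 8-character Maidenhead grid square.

Shift to the Maidenhead origin (180°W, 90°S): lon 278.30598, lat 26.46533.
Field: 278.30598/20 → 13 → N, 26.46533/10 → 2 → C; chars NC.
Square: 18.30598/2 → 9, 6.46533/1 → 6; chars 96.
Subsquare: 0.30598/0.0833333 → 3 → d, 0.46533/0.0416667 → 11 → l; chars dl.
Extended square: 0.05598/0.00833333 → 6, 0.00699/0.00416667 → 1; chars 61.

NC96dl61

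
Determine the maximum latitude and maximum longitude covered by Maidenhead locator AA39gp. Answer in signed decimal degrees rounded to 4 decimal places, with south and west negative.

-80.3333, -173.4167

Field A=0, A=0: +0·20° lon, +0·10° lat → SW at lon -180°, lat -90°.
Square 3, 9: +3·2° lon, +9·1° lat → SW at lon -174°, lat -81°.
Subsquare g=6, p=15: +6·0.0833333° lon, +15·0.0416667° lat → SW at lon -173.5°, lat -80.375°.
Cell spans 0.0833333° lon × 0.0416667° lat. NE corner is SW corner plus one full cell.
latitude -80.3333, longitude -173.4167.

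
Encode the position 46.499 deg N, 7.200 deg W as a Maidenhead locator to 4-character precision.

IN66

Shift to the Maidenhead origin (180°W, 90°S): lon 172.80, lat 136.50.
Field: 172.80/20 → 8 → I, 136.50/10 → 13 → N; chars IN.
Square: 12.80/2 → 6, 6.50/1 → 6; chars 66.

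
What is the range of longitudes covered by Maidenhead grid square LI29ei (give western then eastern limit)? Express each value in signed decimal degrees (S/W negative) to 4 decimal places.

44.3333, 44.4167

Field L=11, I=8: +11·20° lon, +8·10° lat → SW at lon 40°, lat -10°.
Square 2, 9: +2·2° lon, +9·1° lat → SW at lon 44°, lat -1°.
Subsquare e=4, i=8: +4·0.0833333° lon, +8·0.0416667° lat → SW at lon 44.3333°, lat -0.666667°.
Cell spans 0.0833333° lon × 0.0416667° lat.
west 44.3333, east 44.4167.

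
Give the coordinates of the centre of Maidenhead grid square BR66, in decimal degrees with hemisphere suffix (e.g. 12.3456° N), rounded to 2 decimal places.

86.50° N, 147.00° W

Field B=1, R=17: +1·20° lon, +17·10° lat → SW at lon -160°, lat 80°.
Square 6, 6: +6·2° lon, +6·1° lat → SW at lon -148°, lat 86°.
Cell spans 2° lon × 1° lat. Centre is SW corner plus half of each.
latitude 86.50° N, longitude 147.00° W.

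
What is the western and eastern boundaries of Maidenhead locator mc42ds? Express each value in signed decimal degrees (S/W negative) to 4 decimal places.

68.2500, 68.3333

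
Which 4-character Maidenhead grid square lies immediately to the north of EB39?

EC30

Latitude square 9; +1 → 10, wraps to 0, carry into field.
Latitude field B = 1; +1 → 2 = C.
The longitude characters are unchanged.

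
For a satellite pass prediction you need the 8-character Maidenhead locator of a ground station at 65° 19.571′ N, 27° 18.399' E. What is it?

KP35ph68

Shift to the Maidenhead origin (180°W, 90°S): lon 207.30665, lat 155.32618.
Field: 207.30665/20 → 10 → K, 155.32618/10 → 15 → P; chars KP.
Square: 7.30665/2 → 3, 5.32618/1 → 5; chars 35.
Subsquare: 1.30665/0.0833333 → 15 → p, 0.32618/0.0416667 → 7 → h; chars ph.
Extended square: 0.05665/0.00833333 → 6, 0.03452/0.00416667 → 8; chars 68.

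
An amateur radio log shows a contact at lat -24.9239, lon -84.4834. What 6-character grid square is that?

EG75sb

Add 180° to longitude and 90° to latitude: 95.5166, 65.0761.
Field: 95.5166/20 → 4 → E, 65.0761/10 → 6 → G; chars EG.
Square: 15.5166/2 → 7, 5.0761/1 → 5; chars 75.
Subsquare: 1.5166/0.0833333 → 18 → s, 0.0761/0.0416667 → 1 → b; chars sb.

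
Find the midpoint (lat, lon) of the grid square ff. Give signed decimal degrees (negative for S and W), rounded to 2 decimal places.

Field F=5, F=5: +5·20° lon, +5·10° lat → SW at lon -80°, lat -40°.
Cell spans 20° lon × 10° lat. Centre is SW corner plus half of each.
latitude -35.00, longitude -70.00.

-35.00, -70.00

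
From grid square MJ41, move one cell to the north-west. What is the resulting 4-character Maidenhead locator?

Longitude square 4; −1 → 3.
Latitude square 1; +1 → 2.

MJ32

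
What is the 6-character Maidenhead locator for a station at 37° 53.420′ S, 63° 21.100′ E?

Add 180° to longitude and 90° to latitude: 243.3517, 52.1097.
Field: lon ⌊243.3517/20⌋ = 12 → M; lat ⌊52.1097/10⌋ = 5 → F.
Square: lon ⌊3.3517/2⌋ = 1; lat ⌊2.1097/1⌋ = 2.
Subsquare: lon ⌊1.3517/0.0833333⌋ = 16 → q; lat ⌊0.1097/0.0416667⌋ = 2 → c.

MF12qc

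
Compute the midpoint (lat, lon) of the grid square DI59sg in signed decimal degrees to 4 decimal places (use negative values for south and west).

Field D=3, I=8: +3·20° lon, +8·10° lat → SW at lon -120°, lat -10°.
Square 5, 9: +5·2° lon, +9·1° lat → SW at lon -110°, lat -1°.
Subsquare s=18, g=6: +18·0.0833333° lon, +6·0.0416667° lat → SW at lon -108.5°, lat -0.75°.
Cell spans 0.0833333° lon × 0.0416667° lat. Centre is SW corner plus half of each.
latitude -0.7292, longitude -108.4583.

-0.7292, -108.4583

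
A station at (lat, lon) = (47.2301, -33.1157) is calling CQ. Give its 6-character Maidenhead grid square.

HN37kf

Add 180° to longitude and 90° to latitude: 146.8843, 137.2301.
Field: lon ⌊146.8843/20⌋ = 7 → H; lat ⌊137.2301/10⌋ = 13 → N.
Square: lon ⌊6.8843/2⌋ = 3; lat ⌊7.2301/1⌋ = 7.
Subsquare: lon ⌊0.8843/0.0833333⌋ = 10 → k; lat ⌊0.2301/0.0416667⌋ = 5 → f.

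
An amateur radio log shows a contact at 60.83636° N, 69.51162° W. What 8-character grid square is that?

FP50fu80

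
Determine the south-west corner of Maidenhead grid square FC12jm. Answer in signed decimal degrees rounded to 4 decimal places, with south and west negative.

-67.5000, -77.2500

Field F=5, C=2: +5·20° lon, +2·10° lat → SW at lon -80°, lat -70°.
Square 1, 2: +1·2° lon, +2·1° lat → SW at lon -78°, lat -68°.
Subsquare j=9, m=12: +9·0.0833333° lon, +12·0.0416667° lat → SW at lon -77.25°, lat -67.5°.
latitude -67.5000, longitude -77.2500.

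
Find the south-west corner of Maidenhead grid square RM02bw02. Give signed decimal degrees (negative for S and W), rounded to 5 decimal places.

Field R=17, M=12: +17·20° lon, +12·10° lat → SW at lon 160°, lat 30°.
Square 0, 2: +0·2° lon, +2·1° lat → SW at lon 160°, lat 32°.
Subsquare b=1, w=22: +1·0.0833333° lon, +22·0.0416667° lat → SW at lon 160.083°, lat 32.9167°.
Extended square 0, 2: +0·0.00833333° lon, +2·0.00416667° lat → SW at lon 160.083°, lat 32.925°.
latitude 32.92500, longitude 160.08333.

32.92500, 160.08333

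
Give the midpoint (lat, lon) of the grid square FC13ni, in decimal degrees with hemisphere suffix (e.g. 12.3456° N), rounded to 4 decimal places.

66.6458° S, 76.8750° W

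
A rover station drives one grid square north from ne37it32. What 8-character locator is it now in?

NE37it33

Latitude extended square 2; +1 → 3.
The longitude characters are unchanged.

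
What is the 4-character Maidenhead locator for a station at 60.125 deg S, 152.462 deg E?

QC69

Offset from 180°W / 90°S: lon 332.46°, lat 29.88°.
Field: lon ⌊332.46/20⌋ = 16 → Q; lat ⌊29.88/10⌋ = 2 → C.
Square: lon ⌊12.46/2⌋ = 6; lat ⌊9.88/1⌋ = 9.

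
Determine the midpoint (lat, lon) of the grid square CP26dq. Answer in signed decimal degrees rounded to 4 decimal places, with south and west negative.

Field C=2, P=15: +2·20° lon, +15·10° lat → SW at lon -140°, lat 60°.
Square 2, 6: +2·2° lon, +6·1° lat → SW at lon -136°, lat 66°.
Subsquare d=3, q=16: +3·0.0833333° lon, +16·0.0416667° lat → SW at lon -135.75°, lat 66.6667°.
Cell spans 0.0833333° lon × 0.0416667° lat. Centre is SW corner plus half of each.
latitude 66.6875, longitude -135.7083.

66.6875, -135.7083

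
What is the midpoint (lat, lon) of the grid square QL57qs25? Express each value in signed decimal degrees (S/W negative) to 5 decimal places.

Field Q=16, L=11: +16·20° lon, +11·10° lat → SW at lon 140°, lat 20°.
Square 5, 7: +5·2° lon, +7·1° lat → SW at lon 150°, lat 27°.
Subsquare q=16, s=18: +16·0.0833333° lon, +18·0.0416667° lat → SW at lon 151.333°, lat 27.75°.
Extended square 2, 5: +2·0.00833333° lon, +5·0.00416667° lat → SW at lon 151.35°, lat 27.7708°.
Cell spans 0.00833333° lon × 0.00416667° lat. Centre is SW corner plus half of each.
latitude 27.77292, longitude 151.35417.

27.77292, 151.35417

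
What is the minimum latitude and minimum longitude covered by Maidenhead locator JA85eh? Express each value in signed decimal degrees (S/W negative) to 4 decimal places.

-84.7083, 16.3333

Field J=9, A=0: +9·20° lon, +0·10° lat → SW at lon 0°, lat -90°.
Square 8, 5: +8·2° lon, +5·1° lat → SW at lon 16°, lat -85°.
Subsquare e=4, h=7: +4·0.0833333° lon, +7·0.0416667° lat → SW at lon 16.3333°, lat -84.7083°.
latitude -84.7083, longitude 16.3333.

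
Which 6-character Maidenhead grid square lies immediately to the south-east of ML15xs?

Longitude subsquare x = 23; +1 → 24, wraps to 0 = a, carry into square.
Longitude square 1; +1 → 2.
Latitude subsquare s = 18; −1 → 17 = r.

ML25ar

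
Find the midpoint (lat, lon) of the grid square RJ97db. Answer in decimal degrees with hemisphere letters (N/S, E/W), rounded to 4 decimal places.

7.0625° N, 178.2917° E

Field R=17, J=9: +17·20° lon, +9·10° lat → SW at lon 160°, lat 0°.
Square 9, 7: +9·2° lon, +7·1° lat → SW at lon 178°, lat 7°.
Subsquare d=3, b=1: +3·0.0833333° lon, +1·0.0416667° lat → SW at lon 178.25°, lat 7.04167°.
Cell spans 0.0833333° lon × 0.0416667° lat. Centre is SW corner plus half of each.
latitude 7.0625° N, longitude 178.2917° E.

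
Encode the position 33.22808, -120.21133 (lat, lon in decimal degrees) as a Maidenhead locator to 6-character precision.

CM93vf

Add 180° to longitude and 90° to latitude: 59.7887, 123.2281.
Field (20°×10°, letters A–R): 59.7887/20 → 2 → C, 123.2281/10 → 12 → M; chars CM.
Square (2°×1°, digits 0–9): 19.7887/2 → 9, 3.2281/1 → 3; chars 93.
Subsquare (5′×2.5′, letters a–x): 1.7887/0.0833333 → 21 → v, 0.2281/0.0416667 → 5 → f; chars vf.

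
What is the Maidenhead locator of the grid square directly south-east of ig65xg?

IG75af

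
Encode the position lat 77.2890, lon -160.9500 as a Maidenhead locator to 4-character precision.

AQ97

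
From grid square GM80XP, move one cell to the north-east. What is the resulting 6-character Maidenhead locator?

Longitude subsquare x = 23; +1 → 24, wraps to 0 = a, carry into square.
Longitude square 8; +1 → 9.
Latitude subsquare p = 15; +1 → 16 = q.

GM90aq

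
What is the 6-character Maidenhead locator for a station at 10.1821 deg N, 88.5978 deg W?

EK50qe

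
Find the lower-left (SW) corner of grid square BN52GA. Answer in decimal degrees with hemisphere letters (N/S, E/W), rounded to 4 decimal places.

Field B=1, N=13: +1·20° lon, +13·10° lat → SW at lon -160°, lat 40°.
Square 5, 2: +5·2° lon, +2·1° lat → SW at lon -150°, lat 42°.
Subsquare g=6, a=0: +6·0.0833333° lon, +0·0.0416667° lat → SW at lon -149.5°, lat 42°.
latitude 42.0000° N, longitude 149.5000° W.

42.0000° N, 149.5000° W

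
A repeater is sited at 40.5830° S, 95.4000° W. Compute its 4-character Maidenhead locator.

EE29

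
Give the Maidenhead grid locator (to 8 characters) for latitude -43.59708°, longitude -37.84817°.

Shift to the Maidenhead origin (180°W, 90°S): lon 142.15183, lat 46.40292.
Field: 142.15183/20 → 7 → H, 46.40292/10 → 4 → E; chars HE.
Square: 2.15183/2 → 1, 6.40292/1 → 6; chars 16.
Subsquare: 0.15183/0.0833333 → 1 → b, 0.40292/0.0416667 → 9 → j; chars bj.
Extended square: 0.06850/0.00833333 → 8, 0.02792/0.00416667 → 6; chars 86.

HE16bj86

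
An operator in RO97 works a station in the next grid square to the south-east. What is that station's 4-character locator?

AO06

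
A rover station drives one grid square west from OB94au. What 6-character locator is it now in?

OB84xu

Longitude subsquare a = 0; −1 → -1, wraps to 23 = x, carry into square.
Longitude square 9; −1 → 8.
The latitude characters are unchanged.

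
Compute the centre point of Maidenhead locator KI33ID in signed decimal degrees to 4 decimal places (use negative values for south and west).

-6.8542, 26.7083

Field K=10, I=8: +10·20° lon, +8·10° lat → SW at lon 20°, lat -10°.
Square 3, 3: +3·2° lon, +3·1° lat → SW at lon 26°, lat -7°.
Subsquare i=8, d=3: +8·0.0833333° lon, +3·0.0416667° lat → SW at lon 26.6667°, lat -6.875°.
Cell spans 0.0833333° lon × 0.0416667° lat. Centre is SW corner plus half of each.
latitude -6.8542, longitude 26.7083.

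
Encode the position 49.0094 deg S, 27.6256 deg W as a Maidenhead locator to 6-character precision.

Offset from 180°W / 90°S: lon 152.3744°, lat 40.9906°.
Field: 152.3744/20 → 7 → H, 40.9906/10 → 4 → E; chars HE.
Square: 12.3744/2 → 6, 0.9906/1 → 0; chars 60.
Subsquare: 0.3744/0.0833333 → 4 → e, 0.9906/0.0416667 → 23 → x; chars ex.

HE60ex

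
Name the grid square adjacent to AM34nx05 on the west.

AM34mx95

Longitude extended square 0; −1 → -1, wraps to 9, carry into subsquare.
Longitude subsquare n = 13; −1 → 12 = m.
The latitude characters are unchanged.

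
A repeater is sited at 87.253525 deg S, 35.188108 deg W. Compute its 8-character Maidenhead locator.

HA22jr79

Offset from 180°W / 90°S: lon 144.81189°, lat 2.74648°.
Field: 144.81189/20 → 7 → H, 2.74648/10 → 0 → A; chars HA.
Square: 4.81189/2 → 2, 2.74648/1 → 2; chars 22.
Subsquare: 0.81189/0.0833333 → 9 → j, 0.74648/0.0416667 → 17 → r; chars jr.
Extended square: 0.06189/0.00833333 → 7, 0.03814/0.00416667 → 9; chars 79.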